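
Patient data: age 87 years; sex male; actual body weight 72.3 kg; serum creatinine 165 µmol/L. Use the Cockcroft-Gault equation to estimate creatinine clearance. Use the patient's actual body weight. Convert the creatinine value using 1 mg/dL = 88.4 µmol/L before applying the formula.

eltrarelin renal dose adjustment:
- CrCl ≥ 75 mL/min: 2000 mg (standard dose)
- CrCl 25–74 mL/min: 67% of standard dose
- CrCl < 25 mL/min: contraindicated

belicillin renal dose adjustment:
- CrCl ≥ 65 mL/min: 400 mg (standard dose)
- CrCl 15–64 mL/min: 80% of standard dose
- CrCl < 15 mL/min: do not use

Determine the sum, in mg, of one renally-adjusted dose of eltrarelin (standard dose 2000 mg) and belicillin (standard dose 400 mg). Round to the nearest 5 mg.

SCr = 165 / 88.4 = 1.867 mg/dL
CrCl = (140 − 87) × 72.3 / (72 × 1.867) = 3831.9 / 134.42 ≈ 28.5 mL/min
CrCl ≈ 29 mL/min.
eltrarelin: 25–74 mL/min → 67% of 2000 mg = 1340 mg.
belicillin: 15–64 mL/min → 80% of 400 mg = 320 mg.
Total = 1340 + 320 = 1660 mg.

1660 mg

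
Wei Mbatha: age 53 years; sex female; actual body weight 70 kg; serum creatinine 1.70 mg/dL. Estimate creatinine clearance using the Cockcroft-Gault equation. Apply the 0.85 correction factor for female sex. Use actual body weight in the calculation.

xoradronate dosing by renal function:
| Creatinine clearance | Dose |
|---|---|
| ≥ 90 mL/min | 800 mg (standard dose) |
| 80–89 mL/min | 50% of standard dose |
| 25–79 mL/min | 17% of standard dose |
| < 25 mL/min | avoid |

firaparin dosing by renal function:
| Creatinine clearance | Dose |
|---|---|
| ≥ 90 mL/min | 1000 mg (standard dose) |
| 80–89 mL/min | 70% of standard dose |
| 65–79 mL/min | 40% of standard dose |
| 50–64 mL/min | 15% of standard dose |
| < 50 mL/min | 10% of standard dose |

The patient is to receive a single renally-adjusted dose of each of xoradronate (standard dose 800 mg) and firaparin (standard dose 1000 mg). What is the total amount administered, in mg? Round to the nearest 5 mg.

CrCl = (140 − 53) × 70 / (72 × 1.7) × 0.85 = 6090.0 / 122.40 × 0.85 ≈ 42.3 mL/min
CrCl ≈ 42 mL/min.
xoradronate: 25–79 mL/min → 17% of 800 mg = 136 mg.
firaparin: < 50 mL/min → 10% of 1000 mg = 100 mg.
Total = 136 + 100 = 236 mg.

235 mg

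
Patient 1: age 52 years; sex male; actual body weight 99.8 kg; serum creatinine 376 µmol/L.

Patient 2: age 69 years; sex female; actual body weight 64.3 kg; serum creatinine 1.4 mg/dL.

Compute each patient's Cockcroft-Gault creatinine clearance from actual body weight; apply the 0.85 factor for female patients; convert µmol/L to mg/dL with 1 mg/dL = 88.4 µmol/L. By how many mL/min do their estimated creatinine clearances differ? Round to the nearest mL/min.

10 mL/min

Patient 1: SCr = 376 / 88.4 = 4.253 mg/dL
Patient 1: CrCl = (140 − 52) × 99.8 / (72 × 4.253) = 8782.4 / 306.22 ≈ 28.7 mL/min
Patient 2: CrCl = (140 − 69) × 64.3 / (72 × 1.4) × 0.85 = 4565.3 / 100.80 × 0.85 ≈ 38.5 mL/min
|28.7 − 38.5| = 9.8 mL/min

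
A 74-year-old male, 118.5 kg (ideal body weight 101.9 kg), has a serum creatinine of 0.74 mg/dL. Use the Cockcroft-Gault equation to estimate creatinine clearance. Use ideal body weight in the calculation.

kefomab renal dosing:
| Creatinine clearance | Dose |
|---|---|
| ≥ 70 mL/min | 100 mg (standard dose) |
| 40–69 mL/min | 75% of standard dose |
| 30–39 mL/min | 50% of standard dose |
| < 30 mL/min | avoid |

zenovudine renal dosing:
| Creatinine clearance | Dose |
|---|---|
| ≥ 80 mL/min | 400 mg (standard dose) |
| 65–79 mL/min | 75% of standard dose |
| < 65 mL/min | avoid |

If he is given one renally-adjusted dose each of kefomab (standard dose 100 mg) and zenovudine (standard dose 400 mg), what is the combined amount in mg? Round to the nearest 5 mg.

CrCl = (140 − 74) × 101.9 / (72 × 0.74) = 6725.4 / 53.28 ≈ 126.2 mL/min
CrCl ≈ 126 mL/min.
kefomab: ≥ 70 mL/min → 100% of 100 mg = 100 mg.
zenovudine: ≥ 80 mL/min → 100% of 400 mg = 400 mg.
Total = 100 + 400 = 500 mg.

500 mg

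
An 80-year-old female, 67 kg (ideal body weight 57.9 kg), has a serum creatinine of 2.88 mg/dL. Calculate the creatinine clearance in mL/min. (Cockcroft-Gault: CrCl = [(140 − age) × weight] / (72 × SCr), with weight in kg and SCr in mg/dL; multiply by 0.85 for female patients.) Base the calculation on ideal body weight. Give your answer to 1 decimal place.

14.2 mL/min

CrCl = (140 − 80) × 57.9 / (72 × 2.88) × 0.85 = 3474.0 / 207.36 × 0.85 ≈ 14.2 mL/min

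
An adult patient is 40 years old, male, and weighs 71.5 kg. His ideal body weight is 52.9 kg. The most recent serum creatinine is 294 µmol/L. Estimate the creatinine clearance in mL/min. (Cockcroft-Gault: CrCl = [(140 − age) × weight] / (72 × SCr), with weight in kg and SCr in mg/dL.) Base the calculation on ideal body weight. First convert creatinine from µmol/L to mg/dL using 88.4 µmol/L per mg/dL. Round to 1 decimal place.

22.1 mL/min

SCr = 294 / 88.4 = 3.326 mg/dL
CrCl = (140 − 40) × 52.9 / (72 × 3.326) = 5290.0 / 239.47 ≈ 22.1 mL/min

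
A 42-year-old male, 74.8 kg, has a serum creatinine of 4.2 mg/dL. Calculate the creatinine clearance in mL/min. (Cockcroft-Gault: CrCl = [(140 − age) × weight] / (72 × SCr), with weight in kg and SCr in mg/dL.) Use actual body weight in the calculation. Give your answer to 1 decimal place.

24.2 mL/min

CrCl = (140 − 42) × 74.8 / (72 × 4.2) = 7330.4 / 302.40 ≈ 24.2 mL/min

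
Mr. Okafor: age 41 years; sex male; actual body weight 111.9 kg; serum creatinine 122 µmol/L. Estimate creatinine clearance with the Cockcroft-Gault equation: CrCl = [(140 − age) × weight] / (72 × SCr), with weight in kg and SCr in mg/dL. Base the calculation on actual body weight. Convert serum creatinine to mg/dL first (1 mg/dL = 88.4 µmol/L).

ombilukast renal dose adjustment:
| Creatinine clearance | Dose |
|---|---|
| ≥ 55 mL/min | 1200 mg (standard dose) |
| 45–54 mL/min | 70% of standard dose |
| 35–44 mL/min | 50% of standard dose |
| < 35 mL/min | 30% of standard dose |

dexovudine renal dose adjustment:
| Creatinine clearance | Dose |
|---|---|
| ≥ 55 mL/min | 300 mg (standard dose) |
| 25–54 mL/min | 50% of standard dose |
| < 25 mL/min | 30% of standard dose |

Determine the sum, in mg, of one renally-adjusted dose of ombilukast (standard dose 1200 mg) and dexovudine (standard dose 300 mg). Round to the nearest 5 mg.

SCr = 122 / 88.4 = 1.38 mg/dL
CrCl = (140 − 41) × 111.9 / (72 × 1.38) = 11078.1 / 99.36 ≈ 111.5 mL/min
CrCl ≈ 111 mL/min.
ombilukast: ≥ 55 mL/min → 100% of 1200 mg = 1200 mg.
dexovudine: ≥ 55 mL/min → 100% of 300 mg = 300 mg.
Total = 1200 + 300 = 1500 mg.

1500 mg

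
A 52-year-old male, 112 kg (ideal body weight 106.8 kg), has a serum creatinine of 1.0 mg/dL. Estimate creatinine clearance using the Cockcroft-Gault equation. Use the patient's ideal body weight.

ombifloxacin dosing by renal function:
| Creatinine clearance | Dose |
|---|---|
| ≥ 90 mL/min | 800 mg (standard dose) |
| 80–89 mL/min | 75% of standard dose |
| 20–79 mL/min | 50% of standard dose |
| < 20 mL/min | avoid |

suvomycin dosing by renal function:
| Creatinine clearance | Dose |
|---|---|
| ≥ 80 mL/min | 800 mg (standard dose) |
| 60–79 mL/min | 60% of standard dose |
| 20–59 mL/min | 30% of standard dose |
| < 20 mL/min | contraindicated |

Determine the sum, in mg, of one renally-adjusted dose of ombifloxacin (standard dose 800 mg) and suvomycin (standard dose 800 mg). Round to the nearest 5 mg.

1600 mg

CrCl = (140 − 52) × 106.8 / (72 × 1) = 9398.4 / 72.00 ≈ 130.5 mL/min
CrCl ≈ 131 mL/min.
ombifloxacin: ≥ 90 mL/min → 100% of 800 mg = 800 mg.
suvomycin: ≥ 80 mL/min → 100% of 800 mg = 800 mg.
Total = 800 + 800 = 1600 mg.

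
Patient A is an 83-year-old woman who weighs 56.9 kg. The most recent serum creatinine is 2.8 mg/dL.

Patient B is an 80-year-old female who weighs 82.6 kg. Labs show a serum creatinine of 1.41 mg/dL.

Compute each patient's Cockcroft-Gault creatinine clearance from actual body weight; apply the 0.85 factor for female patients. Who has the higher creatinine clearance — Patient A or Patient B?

Patient A: CrCl = (140 − 83) × 56.9 / (72 × 2.8) × 0.85 = 3243.3 / 201.60 × 0.85 ≈ 13.7 mL/min
Patient B: CrCl = (140 − 80) × 82.6 / (72 × 1.41) × 0.85 = 4956.0 / 101.52 × 0.85 ≈ 41.5 mL/min
13.7 vs 41.5 mL/min → Patient B is higher.

Patient B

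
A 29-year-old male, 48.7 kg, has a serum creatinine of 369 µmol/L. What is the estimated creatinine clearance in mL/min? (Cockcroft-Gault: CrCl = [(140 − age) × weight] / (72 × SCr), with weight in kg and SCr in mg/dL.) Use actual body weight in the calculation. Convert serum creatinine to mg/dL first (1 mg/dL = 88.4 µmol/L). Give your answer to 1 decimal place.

SCr = 369 / 88.4 = 4.174 mg/dL
CrCl = (140 − 29) × 48.7 / (72 × 4.174) = 5405.7 / 300.53 ≈ 18.0 mL/min

18.0 mL/min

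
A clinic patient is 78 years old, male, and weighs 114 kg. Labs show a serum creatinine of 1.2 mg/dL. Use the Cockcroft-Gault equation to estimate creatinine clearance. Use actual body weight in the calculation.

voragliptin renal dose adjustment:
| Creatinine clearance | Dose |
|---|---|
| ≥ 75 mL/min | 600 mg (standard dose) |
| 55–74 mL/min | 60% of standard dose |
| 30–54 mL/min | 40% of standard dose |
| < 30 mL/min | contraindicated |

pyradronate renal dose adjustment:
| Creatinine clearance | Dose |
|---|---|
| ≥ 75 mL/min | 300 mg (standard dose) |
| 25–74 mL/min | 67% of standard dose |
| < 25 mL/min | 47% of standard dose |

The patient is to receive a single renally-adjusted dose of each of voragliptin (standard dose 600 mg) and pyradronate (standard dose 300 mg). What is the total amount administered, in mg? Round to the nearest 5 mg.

CrCl = (140 − 78) × 114 / (72 × 1.2) = 7068.0 / 86.40 ≈ 81.8 mL/min
CrCl ≈ 82 mL/min.
voragliptin: ≥ 75 mL/min → 100% of 600 mg = 600 mg.
pyradronate: ≥ 75 mL/min → 100% of 300 mg = 300 mg.
Total = 600 + 300 = 900 mg.

900 mg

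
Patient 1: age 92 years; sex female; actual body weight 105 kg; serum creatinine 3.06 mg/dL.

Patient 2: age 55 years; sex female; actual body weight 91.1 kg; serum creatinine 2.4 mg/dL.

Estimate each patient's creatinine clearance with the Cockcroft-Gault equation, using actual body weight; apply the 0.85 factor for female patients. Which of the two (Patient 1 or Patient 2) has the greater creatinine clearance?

Patient 1: CrCl = (140 − 92) × 105 / (72 × 3.06) × 0.85 = 5040.0 / 220.32 × 0.85 ≈ 19.4 mL/min
Patient 2: CrCl = (140 − 55) × 91.1 / (72 × 2.4) × 0.85 = 7743.5 / 172.80 × 0.85 ≈ 38.1 mL/min
19.4 vs 38.1 mL/min → Patient 2 is higher.

Patient 2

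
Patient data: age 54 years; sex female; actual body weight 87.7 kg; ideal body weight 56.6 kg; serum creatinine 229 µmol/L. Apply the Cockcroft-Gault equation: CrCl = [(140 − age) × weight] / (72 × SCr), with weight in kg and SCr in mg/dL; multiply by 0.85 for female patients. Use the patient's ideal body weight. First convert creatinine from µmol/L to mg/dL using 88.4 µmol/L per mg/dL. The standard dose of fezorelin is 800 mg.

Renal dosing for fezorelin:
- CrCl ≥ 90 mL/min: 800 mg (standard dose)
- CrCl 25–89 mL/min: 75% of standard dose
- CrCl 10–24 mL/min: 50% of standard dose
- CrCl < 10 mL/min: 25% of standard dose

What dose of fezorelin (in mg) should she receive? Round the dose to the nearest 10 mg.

400 mg

SCr = 229 / 88.4 = 2.59 mg/dL
CrCl = (140 − 54) × 56.6 / (72 × 2.59) × 0.85 = 4867.6 / 186.48 × 0.85 ≈ 22.2 mL/min
CrCl ≈ 22 mL/min → bracket 10–24 mL/min.
50% of 800 mg = 400 mg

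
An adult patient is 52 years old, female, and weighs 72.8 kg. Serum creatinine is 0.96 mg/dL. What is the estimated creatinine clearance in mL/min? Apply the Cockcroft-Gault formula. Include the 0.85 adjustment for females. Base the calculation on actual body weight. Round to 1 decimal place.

CrCl = (140 − 52) × 72.8 / (72 × 0.96) × 0.85 = 6406.4 / 69.12 × 0.85 ≈ 78.8 mL/min

78.8 mL/min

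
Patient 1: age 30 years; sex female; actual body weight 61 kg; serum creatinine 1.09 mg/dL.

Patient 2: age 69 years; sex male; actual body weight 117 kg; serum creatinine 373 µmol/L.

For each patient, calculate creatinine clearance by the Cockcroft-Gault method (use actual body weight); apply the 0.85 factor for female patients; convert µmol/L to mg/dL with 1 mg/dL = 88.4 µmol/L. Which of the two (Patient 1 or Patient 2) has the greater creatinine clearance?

Patient 1

Patient 1: CrCl = (140 − 30) × 61 / (72 × 1.09) × 0.85 = 6710.0 / 78.48 × 0.85 ≈ 72.7 mL/min
Patient 2: SCr = 373 / 88.4 = 4.219 mg/dL
Patient 2: CrCl = (140 − 69) × 117 / (72 × 4.219) = 8307.0 / 303.77 ≈ 27.3 mL/min
72.7 vs 27.3 mL/min → Patient 1 is higher.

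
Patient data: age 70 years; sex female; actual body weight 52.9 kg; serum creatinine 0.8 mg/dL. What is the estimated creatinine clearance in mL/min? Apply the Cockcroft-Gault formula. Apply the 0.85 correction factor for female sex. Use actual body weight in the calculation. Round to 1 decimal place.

54.6 mL/min

CrCl = (140 − 70) × 52.9 / (72 × 0.8) × 0.85 = 3703.0 / 57.60 × 0.85 ≈ 54.6 mL/min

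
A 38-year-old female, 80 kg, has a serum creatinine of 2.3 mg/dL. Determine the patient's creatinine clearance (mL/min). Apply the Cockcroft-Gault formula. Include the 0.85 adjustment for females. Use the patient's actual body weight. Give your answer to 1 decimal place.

41.9 mL/min

CrCl = (140 − 38) × 80 / (72 × 2.3) × 0.85 = 8160.0 / 165.60 × 0.85 ≈ 41.9 mL/min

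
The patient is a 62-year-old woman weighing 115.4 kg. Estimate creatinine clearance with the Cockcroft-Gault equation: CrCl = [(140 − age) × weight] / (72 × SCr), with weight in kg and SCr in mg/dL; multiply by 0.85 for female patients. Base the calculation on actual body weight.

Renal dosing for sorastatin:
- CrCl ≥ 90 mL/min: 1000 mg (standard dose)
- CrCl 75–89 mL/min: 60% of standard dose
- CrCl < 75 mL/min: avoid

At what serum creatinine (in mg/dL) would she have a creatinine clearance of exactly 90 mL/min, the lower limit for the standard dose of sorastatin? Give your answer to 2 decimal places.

1.18 mg/dL

Standard dose requires CrCl ≥ 90 mL/min.
Set (140 − 62) × 115.4 × 0.85 / (72 × SCr) = 90
SCr = (140 − 62) × 115.4 × 0.85 / (72 × 90) = 1.181 mg/dL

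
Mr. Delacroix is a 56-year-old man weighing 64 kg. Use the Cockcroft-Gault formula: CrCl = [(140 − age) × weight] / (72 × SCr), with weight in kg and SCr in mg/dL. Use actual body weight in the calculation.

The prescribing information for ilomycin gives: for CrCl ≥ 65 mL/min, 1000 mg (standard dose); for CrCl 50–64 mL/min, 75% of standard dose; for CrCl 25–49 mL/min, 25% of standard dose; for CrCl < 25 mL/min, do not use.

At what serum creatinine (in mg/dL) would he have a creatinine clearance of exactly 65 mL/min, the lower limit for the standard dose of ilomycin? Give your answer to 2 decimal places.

Standard dose requires CrCl ≥ 65 mL/min.
Set (140 − 56) × 64 / (72 × SCr) = 65
SCr = (140 − 56) × 64 / (72 × 65) = 1.149 mg/dL

1.15 mg/dL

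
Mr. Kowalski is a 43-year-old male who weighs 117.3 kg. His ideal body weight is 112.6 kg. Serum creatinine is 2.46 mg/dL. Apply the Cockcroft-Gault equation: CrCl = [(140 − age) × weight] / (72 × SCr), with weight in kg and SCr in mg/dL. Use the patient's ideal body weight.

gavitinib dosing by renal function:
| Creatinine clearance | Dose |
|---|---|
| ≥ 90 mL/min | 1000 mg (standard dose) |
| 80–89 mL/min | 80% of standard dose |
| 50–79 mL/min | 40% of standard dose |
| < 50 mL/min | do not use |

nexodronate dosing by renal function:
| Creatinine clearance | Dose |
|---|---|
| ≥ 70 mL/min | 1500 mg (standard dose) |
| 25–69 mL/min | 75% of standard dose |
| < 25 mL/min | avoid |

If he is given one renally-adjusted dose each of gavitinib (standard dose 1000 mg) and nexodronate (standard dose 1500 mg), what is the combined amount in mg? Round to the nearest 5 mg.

CrCl = (140 − 43) × 112.6 / (72 × 2.46) = 10922.2 / 177.12 ≈ 61.7 mL/min
CrCl ≈ 62 mL/min.
gavitinib: 50–79 mL/min → 40% of 1000 mg = 400 mg.
nexodronate: 25–69 mL/min → 75% of 1500 mg = 1125 mg.
Total = 400 + 1125 = 1525 mg.

1525 mg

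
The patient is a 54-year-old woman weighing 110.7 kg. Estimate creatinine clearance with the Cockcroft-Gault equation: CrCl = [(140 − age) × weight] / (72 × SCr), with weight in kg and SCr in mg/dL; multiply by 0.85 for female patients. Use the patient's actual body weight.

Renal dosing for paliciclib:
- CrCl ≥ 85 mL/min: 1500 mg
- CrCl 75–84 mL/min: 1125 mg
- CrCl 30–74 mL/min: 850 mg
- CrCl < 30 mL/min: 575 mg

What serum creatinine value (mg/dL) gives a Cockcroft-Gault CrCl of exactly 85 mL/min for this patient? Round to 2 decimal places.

Standard dose requires CrCl ≥ 85 mL/min.
Set (140 − 54) × 110.7 × 0.85 / (72 × SCr) = 85
SCr = (140 − 54) × 110.7 × 0.85 / (72 × 85) = 1.322 mg/dL

1.32 mg/dL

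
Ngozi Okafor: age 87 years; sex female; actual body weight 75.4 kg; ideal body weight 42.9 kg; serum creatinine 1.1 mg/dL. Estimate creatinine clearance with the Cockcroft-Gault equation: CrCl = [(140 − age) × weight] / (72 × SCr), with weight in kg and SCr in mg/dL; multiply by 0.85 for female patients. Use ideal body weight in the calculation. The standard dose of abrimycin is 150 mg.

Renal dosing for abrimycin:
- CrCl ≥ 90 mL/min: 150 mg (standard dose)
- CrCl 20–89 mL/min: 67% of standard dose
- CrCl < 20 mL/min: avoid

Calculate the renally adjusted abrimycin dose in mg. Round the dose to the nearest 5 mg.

100 mg

CrCl = (140 − 87) × 42.9 / (72 × 1.1) × 0.85 = 2273.7 / 79.20 × 0.85 ≈ 24.4 mL/min
CrCl ≈ 24 mL/min → bracket 20–89 mL/min.
67% of 150 mg = 100.5 mg → 100 mg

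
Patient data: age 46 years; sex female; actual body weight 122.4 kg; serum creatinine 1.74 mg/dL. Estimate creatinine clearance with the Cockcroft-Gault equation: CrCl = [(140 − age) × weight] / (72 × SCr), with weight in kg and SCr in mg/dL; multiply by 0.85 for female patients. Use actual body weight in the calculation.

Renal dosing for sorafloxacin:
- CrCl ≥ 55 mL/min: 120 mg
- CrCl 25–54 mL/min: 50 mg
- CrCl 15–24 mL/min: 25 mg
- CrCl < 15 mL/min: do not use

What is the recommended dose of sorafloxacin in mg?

CrCl = (140 − 46) × 122.4 / (72 × 1.74) × 0.85 = 11505.6 / 125.28 × 0.85 ≈ 78.1 mL/min
CrCl ≈ 78 mL/min → bracket ≥ 55 mL/min.
Dose for this bracket: 120 mg.

120 mg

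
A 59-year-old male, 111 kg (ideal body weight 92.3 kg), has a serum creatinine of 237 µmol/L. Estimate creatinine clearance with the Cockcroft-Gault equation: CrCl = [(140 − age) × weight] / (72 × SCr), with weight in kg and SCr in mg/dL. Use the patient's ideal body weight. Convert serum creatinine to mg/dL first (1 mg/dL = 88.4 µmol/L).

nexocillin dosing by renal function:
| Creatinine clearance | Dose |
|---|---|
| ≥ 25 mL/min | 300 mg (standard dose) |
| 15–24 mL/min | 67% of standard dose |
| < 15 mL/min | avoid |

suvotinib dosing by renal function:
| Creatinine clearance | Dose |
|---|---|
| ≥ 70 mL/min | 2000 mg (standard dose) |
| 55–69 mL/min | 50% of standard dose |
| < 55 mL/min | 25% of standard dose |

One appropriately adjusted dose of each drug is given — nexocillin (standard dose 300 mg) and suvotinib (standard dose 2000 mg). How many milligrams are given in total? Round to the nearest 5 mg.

800 mg

SCr = 237 / 88.4 = 2.681 mg/dL
CrCl = (140 − 59) × 92.3 / (72 × 2.681) = 7476.3 / 193.03 ≈ 38.7 mL/min
CrCl ≈ 39 mL/min.
nexocillin: ≥ 25 mL/min → 100% of 300 mg = 300 mg.
suvotinib: < 55 mL/min → 25% of 2000 mg = 500 mg.
Total = 300 + 500 = 800 mg.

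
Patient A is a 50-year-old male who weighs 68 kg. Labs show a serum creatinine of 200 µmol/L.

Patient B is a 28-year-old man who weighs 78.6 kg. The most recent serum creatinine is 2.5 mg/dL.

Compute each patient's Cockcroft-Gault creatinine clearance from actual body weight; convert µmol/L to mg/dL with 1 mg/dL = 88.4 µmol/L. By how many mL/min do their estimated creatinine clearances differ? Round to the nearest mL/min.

Patient A: SCr = 200 / 88.4 = 2.262 mg/dL
Patient A: CrCl = (140 − 50) × 68 / (72 × 2.262) = 6120.0 / 162.86 ≈ 37.6 mL/min
Patient B: CrCl = (140 − 28) × 78.6 / (72 × 2.5) = 8803.2 / 180.00 ≈ 48.9 mL/min
|37.6 − 48.9| = 11.3 mL/min

11 mL/min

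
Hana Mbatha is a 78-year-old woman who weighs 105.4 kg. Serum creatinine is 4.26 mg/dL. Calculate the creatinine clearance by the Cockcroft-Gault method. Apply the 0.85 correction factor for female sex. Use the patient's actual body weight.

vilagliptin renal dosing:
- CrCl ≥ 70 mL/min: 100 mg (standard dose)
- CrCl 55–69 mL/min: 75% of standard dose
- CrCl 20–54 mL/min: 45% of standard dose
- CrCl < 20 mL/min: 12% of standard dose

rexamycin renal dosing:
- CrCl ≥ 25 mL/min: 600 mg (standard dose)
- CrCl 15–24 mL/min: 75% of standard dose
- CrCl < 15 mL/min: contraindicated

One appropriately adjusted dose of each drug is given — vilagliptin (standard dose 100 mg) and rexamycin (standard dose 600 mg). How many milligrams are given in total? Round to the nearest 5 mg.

460 mg

CrCl = (140 − 78) × 105.4 / (72 × 4.26) × 0.85 = 6534.8 / 306.72 × 0.85 ≈ 18.1 mL/min
CrCl ≈ 18 mL/min.
vilagliptin: < 20 mL/min → 12% of 100 mg = 12 mg.
rexamycin: 15–24 mL/min → 75% of 600 mg = 450 mg.
Total = 12 + 450 = 462 mg.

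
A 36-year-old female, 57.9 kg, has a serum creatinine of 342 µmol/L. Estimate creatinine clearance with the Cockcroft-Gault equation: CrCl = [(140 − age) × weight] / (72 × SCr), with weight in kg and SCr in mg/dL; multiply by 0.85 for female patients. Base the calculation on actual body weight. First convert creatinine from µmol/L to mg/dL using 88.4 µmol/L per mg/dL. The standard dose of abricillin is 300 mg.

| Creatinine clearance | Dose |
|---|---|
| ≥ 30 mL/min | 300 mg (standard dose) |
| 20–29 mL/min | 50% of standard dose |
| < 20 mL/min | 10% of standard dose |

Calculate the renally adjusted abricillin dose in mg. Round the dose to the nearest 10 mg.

30 mg

SCr = 342 / 88.4 = 3.869 mg/dL
CrCl = (140 − 36) × 57.9 / (72 × 3.869) × 0.85 = 6021.6 / 278.57 × 0.85 ≈ 18.4 mL/min
CrCl ≈ 18 mL/min → bracket < 20 mL/min.
10% of 300 mg = 30 mg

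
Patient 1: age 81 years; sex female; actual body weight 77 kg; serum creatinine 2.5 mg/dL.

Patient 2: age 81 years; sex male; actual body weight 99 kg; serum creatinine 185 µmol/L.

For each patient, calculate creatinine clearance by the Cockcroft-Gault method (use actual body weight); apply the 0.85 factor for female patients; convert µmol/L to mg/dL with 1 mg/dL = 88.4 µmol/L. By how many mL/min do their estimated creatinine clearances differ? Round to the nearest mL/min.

17 mL/min

Patient 1: CrCl = (140 − 81) × 77 / (72 × 2.5) × 0.85 = 4543.0 / 180.00 × 0.85 ≈ 21.5 mL/min
Patient 2: SCr = 185 / 88.4 = 2.093 mg/dL
Patient 2: CrCl = (140 − 81) × 99 / (72 × 2.093) = 5841.0 / 150.70 ≈ 38.8 mL/min
|21.5 − 38.8| = 17.3 mL/min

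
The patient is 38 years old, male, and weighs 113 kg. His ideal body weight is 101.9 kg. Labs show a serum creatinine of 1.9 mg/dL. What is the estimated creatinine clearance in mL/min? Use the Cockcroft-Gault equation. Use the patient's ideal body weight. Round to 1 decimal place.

CrCl = (140 − 38) × 101.9 / (72 × 1.9) = 10393.8 / 136.80 ≈ 76.0 mL/min

76.0 mL/min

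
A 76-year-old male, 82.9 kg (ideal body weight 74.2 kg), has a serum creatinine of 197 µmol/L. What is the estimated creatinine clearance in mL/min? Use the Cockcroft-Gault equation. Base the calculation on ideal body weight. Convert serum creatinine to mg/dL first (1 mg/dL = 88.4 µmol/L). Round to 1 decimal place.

SCr = 197 / 88.4 = 2.229 mg/dL
CrCl = (140 − 76) × 74.2 / (72 × 2.229) = 4748.8 / 160.49 ≈ 29.6 mL/min

29.6 mL/min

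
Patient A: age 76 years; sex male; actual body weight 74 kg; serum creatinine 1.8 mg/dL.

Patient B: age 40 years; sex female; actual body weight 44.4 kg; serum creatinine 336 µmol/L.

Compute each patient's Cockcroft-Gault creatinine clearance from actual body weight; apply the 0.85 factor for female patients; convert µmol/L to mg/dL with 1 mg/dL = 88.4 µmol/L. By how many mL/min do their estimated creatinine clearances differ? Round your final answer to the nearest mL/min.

23 mL/min

Patient A: CrCl = (140 − 76) × 74 / (72 × 1.8) = 4736.0 / 129.60 ≈ 36.5 mL/min
Patient B: SCr = 336 / 88.4 = 3.801 mg/dL
Patient B: CrCl = (140 − 40) × 44.4 / (72 × 3.801) × 0.85 = 4440.0 / 273.67 × 0.85 ≈ 13.8 mL/min
|36.5 − 13.8| = 22.7 mL/min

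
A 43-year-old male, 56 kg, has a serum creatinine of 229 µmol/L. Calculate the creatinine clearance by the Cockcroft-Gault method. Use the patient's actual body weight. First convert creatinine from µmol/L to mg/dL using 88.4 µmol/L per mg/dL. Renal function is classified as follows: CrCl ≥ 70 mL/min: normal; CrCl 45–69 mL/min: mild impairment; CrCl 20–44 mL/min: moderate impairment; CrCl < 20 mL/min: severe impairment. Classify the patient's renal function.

SCr = 229 / 88.4 = 2.59 mg/dL
CrCl = (140 − 43) × 56 / (72 × 2.59) = 5432.0 / 186.48 ≈ 29.1 mL/min
29 mL/min falls in the 'moderate impairment' range.

moderate impairment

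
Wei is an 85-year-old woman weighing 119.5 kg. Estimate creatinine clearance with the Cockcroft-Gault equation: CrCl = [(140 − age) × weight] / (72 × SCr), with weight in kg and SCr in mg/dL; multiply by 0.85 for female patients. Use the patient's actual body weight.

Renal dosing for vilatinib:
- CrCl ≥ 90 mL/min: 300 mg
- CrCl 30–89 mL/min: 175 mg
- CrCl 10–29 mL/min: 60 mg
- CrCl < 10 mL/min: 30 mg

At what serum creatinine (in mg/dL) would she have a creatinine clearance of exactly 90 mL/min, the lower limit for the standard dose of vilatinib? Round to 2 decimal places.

Standard dose requires CrCl ≥ 90 mL/min.
Set (140 − 85) × 119.5 × 0.85 / (72 × SCr) = 90
SCr = (140 − 85) × 119.5 × 0.85 / (72 × 90) = 0.862 mg/dL

0.86 mg/dL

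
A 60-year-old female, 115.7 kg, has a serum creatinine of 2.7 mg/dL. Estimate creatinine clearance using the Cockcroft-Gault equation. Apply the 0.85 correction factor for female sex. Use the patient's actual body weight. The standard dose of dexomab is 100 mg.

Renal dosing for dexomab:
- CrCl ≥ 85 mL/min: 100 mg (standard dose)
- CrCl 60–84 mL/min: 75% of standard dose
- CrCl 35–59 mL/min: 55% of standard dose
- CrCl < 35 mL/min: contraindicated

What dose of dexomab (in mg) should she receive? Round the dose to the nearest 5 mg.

55 mg

CrCl = (140 − 60) × 115.7 / (72 × 2.7) × 0.85 = 9256.0 / 194.40 × 0.85 ≈ 40.5 mL/min
CrCl ≈ 40 mL/min → bracket 35–59 mL/min.
55% of 100 mg = 55 mg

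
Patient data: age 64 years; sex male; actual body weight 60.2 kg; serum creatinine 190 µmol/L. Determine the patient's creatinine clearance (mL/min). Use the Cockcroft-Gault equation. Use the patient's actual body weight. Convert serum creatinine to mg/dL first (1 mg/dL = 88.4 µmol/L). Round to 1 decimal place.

SCr = 190 / 88.4 = 2.149 mg/dL
CrCl = (140 − 64) × 60.2 / (72 × 2.149) = 4575.2 / 154.73 ≈ 29.6 mL/min

29.6 mL/min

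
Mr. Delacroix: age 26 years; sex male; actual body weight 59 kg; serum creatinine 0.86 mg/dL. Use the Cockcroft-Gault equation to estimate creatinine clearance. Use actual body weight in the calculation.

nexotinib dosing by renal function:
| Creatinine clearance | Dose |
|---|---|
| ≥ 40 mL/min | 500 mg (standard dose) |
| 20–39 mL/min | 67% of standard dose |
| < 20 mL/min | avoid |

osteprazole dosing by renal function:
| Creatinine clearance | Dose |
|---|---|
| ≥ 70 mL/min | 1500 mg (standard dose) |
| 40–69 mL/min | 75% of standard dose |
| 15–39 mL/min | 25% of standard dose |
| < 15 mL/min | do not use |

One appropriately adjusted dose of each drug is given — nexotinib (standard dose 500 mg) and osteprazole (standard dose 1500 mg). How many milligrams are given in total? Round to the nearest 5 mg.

2000 mg

CrCl = (140 − 26) × 59 / (72 × 0.86) = 6726.0 / 61.92 ≈ 108.6 mL/min
CrCl ≈ 109 mL/min.
nexotinib: ≥ 40 mL/min → 100% of 500 mg = 500 mg.
osteprazole: ≥ 70 mL/min → 100% of 1500 mg = 1500 mg.
Total = 500 + 1500 = 2000 mg.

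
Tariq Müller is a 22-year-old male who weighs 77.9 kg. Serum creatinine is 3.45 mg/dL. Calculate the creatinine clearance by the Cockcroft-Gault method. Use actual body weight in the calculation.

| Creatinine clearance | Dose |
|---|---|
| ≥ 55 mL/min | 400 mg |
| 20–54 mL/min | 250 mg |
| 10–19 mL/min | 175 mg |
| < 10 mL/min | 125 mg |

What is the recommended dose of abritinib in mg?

CrCl = (140 − 22) × 77.9 / (72 × 3.45) = 9192.2 / 248.40 ≈ 37.0 mL/min
CrCl ≈ 37 mL/min → bracket 20–54 mL/min.
Dose for this bracket: 250 mg.

250 mg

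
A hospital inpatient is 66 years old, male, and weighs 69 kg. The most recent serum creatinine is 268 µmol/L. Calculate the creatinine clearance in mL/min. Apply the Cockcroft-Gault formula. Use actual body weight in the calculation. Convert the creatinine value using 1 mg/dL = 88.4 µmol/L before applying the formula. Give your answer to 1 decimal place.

23.4 mL/min

SCr = 268 / 88.4 = 3.032 mg/dL
CrCl = (140 − 66) × 69 / (72 × 3.032) = 5106.0 / 218.30 ≈ 23.4 mL/min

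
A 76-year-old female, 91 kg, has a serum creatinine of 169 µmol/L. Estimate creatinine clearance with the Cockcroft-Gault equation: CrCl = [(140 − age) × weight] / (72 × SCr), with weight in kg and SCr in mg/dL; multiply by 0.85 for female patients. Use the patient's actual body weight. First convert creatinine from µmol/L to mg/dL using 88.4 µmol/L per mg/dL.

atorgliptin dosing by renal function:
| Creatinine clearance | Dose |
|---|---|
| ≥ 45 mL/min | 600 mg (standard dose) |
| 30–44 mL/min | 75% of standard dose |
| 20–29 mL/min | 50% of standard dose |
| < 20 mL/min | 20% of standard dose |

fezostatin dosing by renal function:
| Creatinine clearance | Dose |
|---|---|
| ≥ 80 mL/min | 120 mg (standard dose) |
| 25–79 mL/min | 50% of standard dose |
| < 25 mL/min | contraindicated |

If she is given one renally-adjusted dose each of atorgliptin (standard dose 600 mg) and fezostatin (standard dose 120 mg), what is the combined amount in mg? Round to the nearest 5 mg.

SCr = 169 / 88.4 = 1.912 mg/dL
CrCl = (140 − 76) × 91 / (72 × 1.912) × 0.85 = 5824.0 / 137.66 × 0.85 ≈ 36.0 mL/min
CrCl ≈ 36 mL/min.
atorgliptin: 30–44 mL/min → 75% of 600 mg = 450 mg.
fezostatin: 25–79 mL/min → 50% of 120 mg = 60 mg.
Total = 450 + 60 = 510 mg.

510 mg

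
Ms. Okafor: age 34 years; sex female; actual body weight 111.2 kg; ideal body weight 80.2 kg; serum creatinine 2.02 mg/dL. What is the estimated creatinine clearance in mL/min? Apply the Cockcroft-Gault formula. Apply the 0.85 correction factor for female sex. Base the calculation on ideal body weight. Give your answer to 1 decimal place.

49.7 mL/min

CrCl = (140 − 34) × 80.2 / (72 × 2.02) × 0.85 = 8501.2 / 145.44 × 0.85 ≈ 49.7 mL/min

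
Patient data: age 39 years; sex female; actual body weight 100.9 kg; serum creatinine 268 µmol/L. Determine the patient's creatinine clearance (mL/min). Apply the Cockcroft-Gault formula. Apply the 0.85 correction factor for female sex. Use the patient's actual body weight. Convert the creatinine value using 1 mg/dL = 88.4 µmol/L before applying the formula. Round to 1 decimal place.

39.7 mL/min

SCr = 268 / 88.4 = 3.032 mg/dL
CrCl = (140 − 39) × 100.9 / (72 × 3.032) × 0.85 = 10190.9 / 218.30 × 0.85 ≈ 39.7 mL/min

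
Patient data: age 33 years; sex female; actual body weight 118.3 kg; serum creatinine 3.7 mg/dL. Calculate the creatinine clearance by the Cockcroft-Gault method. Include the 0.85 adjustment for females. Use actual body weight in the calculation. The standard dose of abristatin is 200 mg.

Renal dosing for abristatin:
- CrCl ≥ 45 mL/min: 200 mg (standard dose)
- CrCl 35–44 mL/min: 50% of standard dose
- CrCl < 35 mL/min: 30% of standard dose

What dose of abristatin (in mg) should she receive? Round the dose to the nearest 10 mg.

100 mg

CrCl = (140 − 33) × 118.3 / (72 × 3.7) × 0.85 = 12658.1 / 266.40 × 0.85 ≈ 40.4 mL/min
CrCl ≈ 40 mL/min → bracket 35–44 mL/min.
50% of 200 mg = 100 mg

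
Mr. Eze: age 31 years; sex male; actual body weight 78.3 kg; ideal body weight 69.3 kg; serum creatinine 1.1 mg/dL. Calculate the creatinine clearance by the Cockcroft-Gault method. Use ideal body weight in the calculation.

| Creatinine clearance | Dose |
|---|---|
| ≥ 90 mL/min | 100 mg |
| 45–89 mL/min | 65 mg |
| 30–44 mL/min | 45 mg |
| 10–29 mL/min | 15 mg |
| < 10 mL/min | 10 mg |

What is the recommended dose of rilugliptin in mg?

100 mg

CrCl = (140 − 31) × 69.3 / (72 × 1.1) = 7553.7 / 79.20 ≈ 95.4 mL/min
CrCl ≈ 95 mL/min → bracket ≥ 90 mL/min.
Dose for this bracket: 100 mg.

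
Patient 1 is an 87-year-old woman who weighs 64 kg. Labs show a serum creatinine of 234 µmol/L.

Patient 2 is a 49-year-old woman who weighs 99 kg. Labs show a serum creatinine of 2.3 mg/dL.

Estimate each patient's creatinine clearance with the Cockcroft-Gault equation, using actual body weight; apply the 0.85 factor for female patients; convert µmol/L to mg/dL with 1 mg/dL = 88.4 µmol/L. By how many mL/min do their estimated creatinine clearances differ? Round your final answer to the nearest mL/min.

Patient 1: SCr = 234 / 88.4 = 2.647 mg/dL
Patient 1: CrCl = (140 − 87) × 64 / (72 × 2.647) × 0.85 = 3392.0 / 190.58 × 0.85 ≈ 15.1 mL/min
Patient 2: CrCl = (140 − 49) × 99 / (72 × 2.3) × 0.85 = 9009.0 / 165.60 × 0.85 ≈ 46.2 mL/min
|15.1 − 46.2| = 31.1 mL/min

31 mL/min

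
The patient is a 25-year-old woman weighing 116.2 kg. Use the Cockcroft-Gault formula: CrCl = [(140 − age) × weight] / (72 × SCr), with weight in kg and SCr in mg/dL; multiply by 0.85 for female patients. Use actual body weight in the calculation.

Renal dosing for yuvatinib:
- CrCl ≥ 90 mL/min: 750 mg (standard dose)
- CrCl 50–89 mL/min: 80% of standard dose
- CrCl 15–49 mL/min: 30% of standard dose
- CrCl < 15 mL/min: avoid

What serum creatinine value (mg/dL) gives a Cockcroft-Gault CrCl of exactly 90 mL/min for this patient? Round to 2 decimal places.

Standard dose requires CrCl ≥ 90 mL/min.
Set (140 − 25) × 116.2 × 0.85 / (72 × SCr) = 90
SCr = (140 − 25) × 116.2 × 0.85 / (72 × 90) = 1.753 mg/dL

1.75 mg/dL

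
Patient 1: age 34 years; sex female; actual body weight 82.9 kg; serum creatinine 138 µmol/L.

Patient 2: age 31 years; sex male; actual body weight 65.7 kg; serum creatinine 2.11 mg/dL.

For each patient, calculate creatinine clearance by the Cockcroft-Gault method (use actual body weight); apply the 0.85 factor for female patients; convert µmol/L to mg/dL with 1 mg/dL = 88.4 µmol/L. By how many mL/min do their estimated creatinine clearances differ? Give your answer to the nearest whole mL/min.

19 mL/min

Patient 1: SCr = 138 / 88.4 = 1.561 mg/dL
Patient 1: CrCl = (140 − 34) × 82.9 / (72 × 1.561) × 0.85 = 8787.4 / 112.39 × 0.85 ≈ 66.5 mL/min
Patient 2: CrCl = (140 − 31) × 65.7 / (72 × 2.11) = 7161.3 / 151.92 ≈ 47.1 mL/min
|66.5 − 47.1| = 19.4 mL/min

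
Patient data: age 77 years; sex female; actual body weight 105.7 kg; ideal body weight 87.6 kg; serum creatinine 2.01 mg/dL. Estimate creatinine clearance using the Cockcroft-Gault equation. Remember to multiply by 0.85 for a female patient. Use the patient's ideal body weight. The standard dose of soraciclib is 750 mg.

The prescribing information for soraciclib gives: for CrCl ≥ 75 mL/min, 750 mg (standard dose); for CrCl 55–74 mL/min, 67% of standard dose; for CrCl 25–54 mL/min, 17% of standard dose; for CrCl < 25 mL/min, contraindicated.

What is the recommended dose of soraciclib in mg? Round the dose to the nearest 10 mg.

130 mg

CrCl = (140 − 77) × 87.6 / (72 × 2.01) × 0.85 = 5518.8 / 144.72 × 0.85 ≈ 32.4 mL/min
CrCl ≈ 32 mL/min → bracket 25–54 mL/min.
17% of 750 mg = 127.5 mg → 130 mg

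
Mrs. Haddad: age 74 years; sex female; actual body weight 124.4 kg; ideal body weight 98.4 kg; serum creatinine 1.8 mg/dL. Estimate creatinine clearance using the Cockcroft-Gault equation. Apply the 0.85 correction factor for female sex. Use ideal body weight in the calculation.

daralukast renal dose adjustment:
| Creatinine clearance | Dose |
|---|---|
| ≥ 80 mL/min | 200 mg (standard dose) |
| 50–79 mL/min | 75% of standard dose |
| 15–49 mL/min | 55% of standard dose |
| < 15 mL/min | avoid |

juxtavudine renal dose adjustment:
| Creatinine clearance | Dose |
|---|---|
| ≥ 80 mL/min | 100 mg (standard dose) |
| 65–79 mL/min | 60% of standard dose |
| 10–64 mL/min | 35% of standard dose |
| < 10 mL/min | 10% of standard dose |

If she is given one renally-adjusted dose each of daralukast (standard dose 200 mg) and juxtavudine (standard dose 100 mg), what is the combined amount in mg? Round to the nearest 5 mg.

CrCl = (140 − 74) × 98.4 / (72 × 1.8) × 0.85 = 6494.4 / 129.60 × 0.85 ≈ 42.6 mL/min
CrCl ≈ 43 mL/min.
daralukast: 15–49 mL/min → 55% of 200 mg = 110 mg.
juxtavudine: 10–64 mL/min → 35% of 100 mg = 35 mg.
Total = 110 + 35 = 145 mg.

145 mg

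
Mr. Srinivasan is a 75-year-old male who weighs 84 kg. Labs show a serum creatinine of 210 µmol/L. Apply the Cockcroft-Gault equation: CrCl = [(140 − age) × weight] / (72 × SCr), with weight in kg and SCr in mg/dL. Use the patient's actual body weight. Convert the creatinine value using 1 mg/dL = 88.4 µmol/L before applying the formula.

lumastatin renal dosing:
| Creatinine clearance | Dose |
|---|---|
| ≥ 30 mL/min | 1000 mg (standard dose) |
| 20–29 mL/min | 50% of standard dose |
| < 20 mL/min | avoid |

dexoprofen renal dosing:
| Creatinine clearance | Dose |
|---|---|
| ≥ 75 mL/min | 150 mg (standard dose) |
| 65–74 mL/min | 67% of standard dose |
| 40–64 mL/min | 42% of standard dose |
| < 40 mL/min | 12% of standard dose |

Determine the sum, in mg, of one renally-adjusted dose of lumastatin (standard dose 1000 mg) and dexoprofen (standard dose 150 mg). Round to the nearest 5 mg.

SCr = 210 / 88.4 = 2.376 mg/dL
CrCl = (140 − 75) × 84 / (72 × 2.376) = 5460.0 / 171.07 ≈ 31.9 mL/min
CrCl ≈ 32 mL/min.
lumastatin: ≥ 30 mL/min → 100% of 1000 mg = 1000 mg.
dexoprofen: < 40 mL/min → 12% of 150 mg = 18 mg.
Total = 1000 + 18 = 1018 mg.

1020 mg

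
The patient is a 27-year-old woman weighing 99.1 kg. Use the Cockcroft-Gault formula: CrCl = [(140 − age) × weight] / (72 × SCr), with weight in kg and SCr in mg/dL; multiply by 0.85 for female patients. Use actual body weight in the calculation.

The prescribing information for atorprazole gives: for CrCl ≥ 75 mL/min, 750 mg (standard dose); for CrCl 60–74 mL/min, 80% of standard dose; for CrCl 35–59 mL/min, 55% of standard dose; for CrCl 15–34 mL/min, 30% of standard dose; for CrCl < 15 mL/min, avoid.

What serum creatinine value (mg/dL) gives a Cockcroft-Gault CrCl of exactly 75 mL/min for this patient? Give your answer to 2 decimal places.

1.76 mg/dL

Standard dose requires CrCl ≥ 75 mL/min.
Set (140 − 27) × 99.1 × 0.85 / (72 × SCr) = 75
SCr = (140 − 27) × 99.1 × 0.85 / (72 × 75) = 1.763 mg/dL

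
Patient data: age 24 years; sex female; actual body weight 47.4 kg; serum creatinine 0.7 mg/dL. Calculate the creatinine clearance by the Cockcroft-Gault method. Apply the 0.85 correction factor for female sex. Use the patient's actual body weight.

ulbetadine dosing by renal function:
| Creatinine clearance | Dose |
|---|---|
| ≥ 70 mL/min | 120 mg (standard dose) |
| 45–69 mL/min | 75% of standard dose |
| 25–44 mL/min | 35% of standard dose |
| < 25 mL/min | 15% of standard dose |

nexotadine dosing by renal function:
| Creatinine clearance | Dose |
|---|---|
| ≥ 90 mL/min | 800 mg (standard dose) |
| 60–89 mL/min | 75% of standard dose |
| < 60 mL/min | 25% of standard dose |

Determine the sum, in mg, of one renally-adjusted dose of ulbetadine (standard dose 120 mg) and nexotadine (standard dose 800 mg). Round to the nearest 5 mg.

920 mg

CrCl = (140 − 24) × 47.4 / (72 × 0.7) × 0.85 = 5498.4 / 50.40 × 0.85 ≈ 92.7 mL/min
CrCl ≈ 93 mL/min.
ulbetadine: ≥ 70 mL/min → 100% of 120 mg = 120 mg.
nexotadine: ≥ 90 mL/min → 100% of 800 mg = 800 mg.
Total = 120 + 800 = 920 mg.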